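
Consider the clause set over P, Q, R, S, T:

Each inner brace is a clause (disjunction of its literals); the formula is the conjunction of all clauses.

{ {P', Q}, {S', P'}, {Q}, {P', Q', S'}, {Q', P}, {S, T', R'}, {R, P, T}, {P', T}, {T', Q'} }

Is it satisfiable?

No, unsatisfiable

The clause (Q) is unit, so Q = 1.
The clause (P) is unit, so P = 1.
The clause (S') is unit, so S = 0.
The clause (T) is unit, so T = 1.
That conflicts with the unit clause (T').
No assignment satisfies every clause.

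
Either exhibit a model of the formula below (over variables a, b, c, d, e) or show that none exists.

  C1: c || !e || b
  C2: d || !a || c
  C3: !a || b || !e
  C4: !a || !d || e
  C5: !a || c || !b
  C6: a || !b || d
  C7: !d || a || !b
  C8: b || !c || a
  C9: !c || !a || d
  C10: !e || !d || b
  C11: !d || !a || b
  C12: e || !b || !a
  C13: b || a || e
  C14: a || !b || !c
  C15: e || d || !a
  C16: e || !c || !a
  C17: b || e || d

Suppose c = true.
Suppose b = true.
The clause (a) is unit, so a = true.
The clause (d) is unit, so d = true.
The clause (e) is unit, so e = true.
All clauses are satisfied.

a ↦ true,  b ↦ true,  c ↦ true,  d ↦ true,  e ↦ true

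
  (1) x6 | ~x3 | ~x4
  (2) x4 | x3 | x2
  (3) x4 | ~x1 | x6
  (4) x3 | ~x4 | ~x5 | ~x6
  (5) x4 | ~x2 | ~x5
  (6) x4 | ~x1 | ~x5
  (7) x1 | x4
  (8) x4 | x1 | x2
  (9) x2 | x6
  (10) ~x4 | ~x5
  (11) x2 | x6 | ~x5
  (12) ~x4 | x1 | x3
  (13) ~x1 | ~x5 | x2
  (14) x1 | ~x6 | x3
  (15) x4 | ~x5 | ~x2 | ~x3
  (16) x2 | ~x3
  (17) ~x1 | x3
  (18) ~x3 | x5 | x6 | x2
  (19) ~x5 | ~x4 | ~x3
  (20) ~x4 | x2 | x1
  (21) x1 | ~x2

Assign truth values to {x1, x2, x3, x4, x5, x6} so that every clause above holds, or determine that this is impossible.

x1: 1,  x2: 1,  x3: 1,  x4: 1,  x5: 0,  x6: 1

Try x1 = 1.
From the singleton clause (x3), x3 = 1.
From the singleton clause (x2), x2 = 1.
Try x6 = 1.
Try x4 = 1.
From the singleton clause (~x5), x5 = 0.
Every clause now holds.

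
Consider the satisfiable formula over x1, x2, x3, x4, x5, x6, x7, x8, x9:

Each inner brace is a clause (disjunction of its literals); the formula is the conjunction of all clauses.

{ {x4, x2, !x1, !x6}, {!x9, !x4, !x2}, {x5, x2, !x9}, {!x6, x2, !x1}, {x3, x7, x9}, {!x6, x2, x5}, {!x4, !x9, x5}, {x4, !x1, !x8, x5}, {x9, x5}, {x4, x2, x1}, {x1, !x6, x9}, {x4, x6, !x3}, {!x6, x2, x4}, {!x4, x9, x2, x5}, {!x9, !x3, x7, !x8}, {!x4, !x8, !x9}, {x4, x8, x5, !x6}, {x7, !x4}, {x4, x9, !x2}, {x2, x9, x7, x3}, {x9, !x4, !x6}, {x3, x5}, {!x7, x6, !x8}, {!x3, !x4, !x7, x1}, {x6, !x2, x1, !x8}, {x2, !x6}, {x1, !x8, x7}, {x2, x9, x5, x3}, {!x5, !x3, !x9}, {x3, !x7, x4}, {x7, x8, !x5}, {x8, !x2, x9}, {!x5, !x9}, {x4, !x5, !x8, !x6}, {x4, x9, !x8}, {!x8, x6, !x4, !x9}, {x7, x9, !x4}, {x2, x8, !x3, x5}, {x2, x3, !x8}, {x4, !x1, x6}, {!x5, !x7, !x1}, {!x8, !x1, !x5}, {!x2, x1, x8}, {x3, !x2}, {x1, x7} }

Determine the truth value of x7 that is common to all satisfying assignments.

Suppose x7 = false.
From the singleton clause (!x4), x4 = false.
From the singleton clause (x1), x1 = true.
From the singleton clause (x6), x6 = true.
From the singleton clause (x2), x2 = true.
From the singleton clause (x9), x9 = true.
From the singleton clause (!x5), x5 = false.
From the singleton clause (!x8), x8 = false.
Now (x8) is unsatisfied and unit — conflict.
So every satisfying assignment has x7 = True.

True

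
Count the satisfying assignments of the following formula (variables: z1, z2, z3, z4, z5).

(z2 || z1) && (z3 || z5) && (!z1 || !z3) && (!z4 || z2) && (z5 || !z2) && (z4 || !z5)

There are 2^5 = 32 truth assignments over (z1, z2, z3, z4, z5).
Split on z3. With z3 = true, the clauses containing z3 are satisfied and !z3 drops from the rest; 1 of the 2^4 = 16 assignments to the other variables satisfy what remains.
With z3 = false, by the same count on the reduced clause set, 2 assignments work.
(One model: z1=F, z2=T, z3=F, z4=T, z5=T.)
Total: 1 + 2 = 3.

3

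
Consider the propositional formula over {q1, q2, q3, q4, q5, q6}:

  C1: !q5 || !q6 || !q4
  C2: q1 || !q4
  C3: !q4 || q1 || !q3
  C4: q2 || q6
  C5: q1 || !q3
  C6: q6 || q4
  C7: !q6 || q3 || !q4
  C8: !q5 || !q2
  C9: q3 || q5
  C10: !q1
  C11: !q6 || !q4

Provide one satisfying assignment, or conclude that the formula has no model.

q1 ↦ false,  q2 ↦ false,  q3 ↦ false,  q4 ↦ false,  q5 ↦ true,  q6 ↦ true

The clause (!q1) is unit, so q1 = false.
The clause (!q4) is unit, so q4 = false.
The clause (!q3) is unit, so q3 = false.
The clause (q6) is unit, so q6 = true.
The clause (q5) is unit, so q5 = true.
The clause (!q2) is unit, so q2 = false.
Every clause now holds.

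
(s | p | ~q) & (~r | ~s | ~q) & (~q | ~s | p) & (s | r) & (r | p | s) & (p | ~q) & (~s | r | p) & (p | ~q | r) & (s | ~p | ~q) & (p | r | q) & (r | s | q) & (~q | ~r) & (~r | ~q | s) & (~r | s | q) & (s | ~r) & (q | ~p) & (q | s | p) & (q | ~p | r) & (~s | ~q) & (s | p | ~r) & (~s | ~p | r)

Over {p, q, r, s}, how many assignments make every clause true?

There are 2^4 = 16 truth assignments over (p, q, r, s).
Check each against the 21 clauses (columns in the order p, q, r, s):
  F F F F  ✗ fails (s | r)
  F F F T  ✗ fails (~s | r | p)
  F F T F  ✗ fails (~r | s | q)
  F F T T  ✓ satisfies all
  F T F F  ✗ fails (s | p | ~q)
  F T F T  ✗ fails (~q | ~s | p)
  F T T F  ✗ fails (s | p | ~q)
  F T T T  ✗ fails (~r | ~s | ~q)
  T F F F  ✗ fails (s | r)
  T F F T  ✗ fails (q | ~p)
  T F T F  ✗ fails (~r | s | q)
  T F T T  ✗ fails (q | ~p)
  T T F F  ✗ fails (s | r)
  T T F T  ✗ fails (~s | ~q)
  T T T F  ✗ fails (s | ~p | ~q)
  T T T T  ✗ fails (~r | ~s | ~q)
1 of the 16 rows is a model.

1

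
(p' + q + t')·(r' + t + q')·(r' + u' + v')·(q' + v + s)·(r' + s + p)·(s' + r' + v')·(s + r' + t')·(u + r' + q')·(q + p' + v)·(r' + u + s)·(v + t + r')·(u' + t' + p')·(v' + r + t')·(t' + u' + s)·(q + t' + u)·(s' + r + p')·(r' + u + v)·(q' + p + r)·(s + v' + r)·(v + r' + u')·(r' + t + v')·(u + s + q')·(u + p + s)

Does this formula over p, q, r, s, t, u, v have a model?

Case p = 0:
Case r = 0:
Unit clause (q') forces q = 0.
Case v = 1:
Unit clause (t') forces t = 0.
Unit clause (s) forces s = 1.
Every clause is now satisfied; u is unconstrained.
A satisfying assignment: p ↦ 0; q ↦ 0; r ↦ 0; s ↦ 1; t ↦ 0; u ↦ 0; v ↦ 1.

Yes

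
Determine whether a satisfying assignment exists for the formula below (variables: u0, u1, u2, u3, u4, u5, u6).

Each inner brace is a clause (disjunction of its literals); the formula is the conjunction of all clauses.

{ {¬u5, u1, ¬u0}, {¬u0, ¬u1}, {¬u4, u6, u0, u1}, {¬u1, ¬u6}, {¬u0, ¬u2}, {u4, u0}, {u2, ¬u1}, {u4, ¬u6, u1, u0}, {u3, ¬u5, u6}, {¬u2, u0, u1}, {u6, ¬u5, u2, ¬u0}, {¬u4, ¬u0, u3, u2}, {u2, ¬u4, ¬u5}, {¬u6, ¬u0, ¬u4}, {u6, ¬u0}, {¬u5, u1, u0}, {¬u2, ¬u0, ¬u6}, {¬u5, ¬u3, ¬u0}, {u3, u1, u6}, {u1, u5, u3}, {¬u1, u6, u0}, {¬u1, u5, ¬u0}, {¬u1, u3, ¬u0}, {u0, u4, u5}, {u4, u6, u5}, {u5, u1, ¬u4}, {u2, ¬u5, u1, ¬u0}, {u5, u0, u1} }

Branch on u0: set u0 = True.
From the singleton clause (¬u1), u1 = False.
From the singleton clause (¬u5), u5 = False.
From the singleton clause (¬u2), u2 = False.
From the singleton clause (u6), u6 = True.
From the singleton clause (¬u4), u4 = False.
From the singleton clause (u3), u3 = True.
This assignment satisfies each clause.
A satisfying assignment: u0=True; u1=False; u2=False; u3=True; u4=False; u5=False; u6=True.

Yes, satisfiable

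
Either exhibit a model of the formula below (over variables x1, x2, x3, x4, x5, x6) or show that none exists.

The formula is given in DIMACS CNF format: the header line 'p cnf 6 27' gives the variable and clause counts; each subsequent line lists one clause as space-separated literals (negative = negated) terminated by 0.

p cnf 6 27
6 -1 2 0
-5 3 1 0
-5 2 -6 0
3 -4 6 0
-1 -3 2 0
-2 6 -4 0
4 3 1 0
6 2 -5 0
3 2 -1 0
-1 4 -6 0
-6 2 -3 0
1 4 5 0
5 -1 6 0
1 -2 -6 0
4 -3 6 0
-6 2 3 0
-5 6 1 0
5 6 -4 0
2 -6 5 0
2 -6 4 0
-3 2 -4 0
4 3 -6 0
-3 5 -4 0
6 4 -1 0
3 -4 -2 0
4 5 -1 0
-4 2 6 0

x1 ↦ True,  x2 ↦ True,  x3 ↦ True,  x4 ↦ True,  x5 ↦ True,  x6 ↦ True

Suppose x6 = True.
Suppose x5 = True.
(x2) alone gives x2 = True.
(x1) alone gives x1 = True.
(x4) alone gives x4 = True.
(x3) alone gives x3 = True.
All clauses are satisfied.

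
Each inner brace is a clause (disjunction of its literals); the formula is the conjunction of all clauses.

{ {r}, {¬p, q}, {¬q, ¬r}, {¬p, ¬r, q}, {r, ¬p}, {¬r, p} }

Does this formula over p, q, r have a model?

(r) alone gives r = True.
(¬q) alone gives q = False.
(¬p) alone gives p = False.
That conflicts with the unit clause (p).
No assignment satisfies every clause.

Unsatisfiable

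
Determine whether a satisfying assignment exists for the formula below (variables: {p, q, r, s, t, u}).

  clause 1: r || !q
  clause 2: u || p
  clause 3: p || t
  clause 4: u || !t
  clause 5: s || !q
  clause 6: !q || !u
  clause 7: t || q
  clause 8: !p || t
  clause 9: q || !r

Try r = false.
(!q) alone gives q = false.
(t) alone gives t = true.
(u) alone gives u = true.
All clauses hold; p, s can take either value.
A satisfying assignment: p=false; q=false; r=false; s=true; t=true; u=true.

Satisfiable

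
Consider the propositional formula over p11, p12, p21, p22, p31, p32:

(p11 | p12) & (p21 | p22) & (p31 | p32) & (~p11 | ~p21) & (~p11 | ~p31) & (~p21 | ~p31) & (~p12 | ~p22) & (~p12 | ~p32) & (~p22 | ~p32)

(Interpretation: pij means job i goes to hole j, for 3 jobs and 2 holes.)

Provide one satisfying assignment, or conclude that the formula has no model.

Suppose p11 = 1.
(~p21) alone gives p21 = 0.
(p22) alone gives p22 = 1.
(~p31) alone gives p31 = 0.
(p32) alone gives p32 = 1.
That conflicts with the unit clause (~p32).
That branch fails; take p11 = 0 instead.
(p12) alone gives p12 = 1.
(~p22) alone gives p22 = 0.
(p21) alone gives p21 = 1.
(~p31) alone gives p31 = 0.
(p32) alone gives p32 = 1.
That conflicts with the unit clause (~p32).
Both values of p11 lead to a conflict.

UNSATISFIABLE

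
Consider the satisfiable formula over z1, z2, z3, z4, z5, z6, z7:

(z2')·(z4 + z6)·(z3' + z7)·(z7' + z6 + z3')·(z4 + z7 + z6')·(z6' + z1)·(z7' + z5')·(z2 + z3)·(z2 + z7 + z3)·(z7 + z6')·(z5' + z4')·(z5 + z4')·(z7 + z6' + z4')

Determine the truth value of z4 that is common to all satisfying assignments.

Suppose z4 = 1.
(z2') alone gives z2 = 0.
(z3) alone gives z3 = 1.
(z7) alone gives z7 = 1.
(z6) alone gives z6 = 1.
(z1) alone gives z1 = 1.
(z5') alone gives z5 = 0.
Now (z5) is unsatisfied and unit — conflict.
So every satisfying assignment has z4 = False.

False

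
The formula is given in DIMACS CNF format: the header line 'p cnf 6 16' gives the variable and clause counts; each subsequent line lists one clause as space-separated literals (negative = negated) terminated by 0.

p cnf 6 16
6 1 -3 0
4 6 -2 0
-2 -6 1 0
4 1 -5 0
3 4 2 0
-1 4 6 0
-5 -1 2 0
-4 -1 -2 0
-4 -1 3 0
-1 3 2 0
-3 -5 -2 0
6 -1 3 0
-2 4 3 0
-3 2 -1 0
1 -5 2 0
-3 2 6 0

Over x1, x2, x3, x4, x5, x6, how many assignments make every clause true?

There are 2^6 = 64 truth assignments over (x1, x2, x3, x4, x5, x6).
Split on x2. With x2 = True, the clauses containing x2 are satisfied and ¬x2 drops from the rest; 3 of the 2^5 = 32 assignments to the other variables satisfy what remains.
With x2 = False, by the same count on the reduced clause set, 4 assignments work.
Total: 3 + 4 = 7.

7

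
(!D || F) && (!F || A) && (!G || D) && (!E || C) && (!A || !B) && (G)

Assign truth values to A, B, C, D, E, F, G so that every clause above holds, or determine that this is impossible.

Unit clause (G) forces G = true.
Unit clause (D) forces D = true.
Unit clause (F) forces F = true.
Unit clause (A) forces A = true.
Unit clause (!B) forces B = false.
Case E = false:
Every clause is now satisfied; C is unconstrained.

A: true; B: false; C: false; D: true; E: false; F: true; G: true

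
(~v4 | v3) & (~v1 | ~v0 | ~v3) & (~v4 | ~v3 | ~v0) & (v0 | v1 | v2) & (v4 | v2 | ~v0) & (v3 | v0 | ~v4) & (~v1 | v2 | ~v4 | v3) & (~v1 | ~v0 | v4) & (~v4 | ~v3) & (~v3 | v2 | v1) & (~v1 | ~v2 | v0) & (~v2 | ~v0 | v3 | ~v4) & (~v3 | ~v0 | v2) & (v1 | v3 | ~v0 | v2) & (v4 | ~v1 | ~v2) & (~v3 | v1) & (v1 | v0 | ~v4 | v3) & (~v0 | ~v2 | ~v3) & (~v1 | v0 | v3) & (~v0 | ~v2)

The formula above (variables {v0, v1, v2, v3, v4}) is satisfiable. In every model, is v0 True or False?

False

Suppose v0 = 1.
The clause (~v2) is unit, so v2 = 0.
The clause (v4) is unit, so v4 = 1.
The clause (v3) is unit, so v3 = 1.
That conflicts with the unit clause (~v3).
So every satisfying assignment has v0 = False.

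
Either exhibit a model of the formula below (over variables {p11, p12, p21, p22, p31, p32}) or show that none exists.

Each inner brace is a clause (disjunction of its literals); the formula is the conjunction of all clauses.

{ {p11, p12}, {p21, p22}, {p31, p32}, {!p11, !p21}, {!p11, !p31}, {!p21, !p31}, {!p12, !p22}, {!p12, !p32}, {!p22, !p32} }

Branch on p11: set p11 = true.
(!p21) alone gives p21 = false.
(p22) alone gives p22 = true.
(!p31) alone gives p31 = false.
(p32) alone gives p32 = true.
That conflicts with the unit clause (!p32).
So p11 must be the other value — set p11 = false.
(p12) alone gives p12 = true.
(!p22) alone gives p22 = false.
(p21) alone gives p21 = true.
(!p31) alone gives p31 = false.
(p32) alone gives p32 = true.
That conflicts with the unit clause (!p32).
Either choice for p11 ends in contradiction.

UNSATISFIABLE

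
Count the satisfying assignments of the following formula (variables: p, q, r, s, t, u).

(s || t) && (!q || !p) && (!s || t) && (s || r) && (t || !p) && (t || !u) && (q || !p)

There are 2^6 = 64 truth assignments over (p, q, r, s, t, u).
Split on q. With q = true, the clauses containing q are satisfied and !q drops from the rest; 6 of the 2^5 = 32 assignments to the other variables satisfy what remains.
With q = false, by the same count on the reduced clause set, 6 assignments work.
Total: 6 + 6 = 12.

12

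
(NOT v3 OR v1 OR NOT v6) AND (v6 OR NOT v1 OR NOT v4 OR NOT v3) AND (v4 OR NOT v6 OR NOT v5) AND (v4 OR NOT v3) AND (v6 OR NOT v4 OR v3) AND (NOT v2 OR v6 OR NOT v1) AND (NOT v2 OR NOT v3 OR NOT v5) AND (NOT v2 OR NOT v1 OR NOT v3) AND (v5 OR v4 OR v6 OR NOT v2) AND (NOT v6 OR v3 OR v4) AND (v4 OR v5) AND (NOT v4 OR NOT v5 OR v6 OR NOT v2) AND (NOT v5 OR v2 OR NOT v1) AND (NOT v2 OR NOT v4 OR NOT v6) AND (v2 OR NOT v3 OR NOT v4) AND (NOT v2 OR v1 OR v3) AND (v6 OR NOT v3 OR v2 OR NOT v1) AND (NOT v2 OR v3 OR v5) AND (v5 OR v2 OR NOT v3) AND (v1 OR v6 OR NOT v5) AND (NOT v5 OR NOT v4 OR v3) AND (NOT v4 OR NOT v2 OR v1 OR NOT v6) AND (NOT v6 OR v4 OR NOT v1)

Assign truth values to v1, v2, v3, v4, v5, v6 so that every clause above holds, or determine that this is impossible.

v1 ↦ true,  v2 ↦ false,  v3 ↦ false,  v4 ↦ true,  v5 ↦ false,  v6 ↦ true

Suppose v4 = true.
Suppose v6 = true.
Unit clause (NOT v2) forces v2 = false.
Unit clause (NOT v3) forces v3 = false.
Unit clause (NOT v5) forces v5 = false.
All clauses hold; v1 can take either value.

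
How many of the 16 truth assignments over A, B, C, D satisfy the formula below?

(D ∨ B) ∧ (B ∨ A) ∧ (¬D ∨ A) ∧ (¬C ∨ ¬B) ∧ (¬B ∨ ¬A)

There are 2^4 = 16 truth assignments over (A, B, C, D).
Split on C. With C = True, the clauses containing C are satisfied and ¬C drops from the rest; 1 of the 2^3 = 8 assignments to the other variables satisfy what remains.
With C = False, by the same count on the reduced clause set, 2 assignments work.
(One model: A=F, B=T, C=F, D=F.)
Total: 1 + 2 = 3.

3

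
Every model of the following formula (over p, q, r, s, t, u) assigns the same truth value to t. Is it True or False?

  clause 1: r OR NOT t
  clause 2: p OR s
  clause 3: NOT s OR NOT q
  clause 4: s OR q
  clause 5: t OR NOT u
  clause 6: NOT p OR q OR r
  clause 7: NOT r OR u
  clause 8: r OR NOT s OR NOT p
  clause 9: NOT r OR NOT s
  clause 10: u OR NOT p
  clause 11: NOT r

False

Suppose t = true.
(r) alone gives r = true.
But (NOT r) is also a unit clause — contradiction.
So every satisfying assignment has t = False.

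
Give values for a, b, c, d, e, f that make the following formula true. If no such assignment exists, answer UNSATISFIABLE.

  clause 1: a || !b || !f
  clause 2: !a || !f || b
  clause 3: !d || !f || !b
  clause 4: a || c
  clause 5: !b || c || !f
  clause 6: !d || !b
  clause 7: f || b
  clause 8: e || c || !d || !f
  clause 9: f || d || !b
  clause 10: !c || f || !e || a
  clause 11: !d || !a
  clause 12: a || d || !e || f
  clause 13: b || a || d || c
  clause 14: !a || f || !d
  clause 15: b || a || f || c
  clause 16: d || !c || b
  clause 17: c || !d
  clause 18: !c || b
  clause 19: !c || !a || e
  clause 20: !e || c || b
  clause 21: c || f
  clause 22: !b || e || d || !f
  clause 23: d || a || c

Case a = true:
(!d) alone gives d = false.
Case f = true:
(b) alone gives b = true.
(c) alone gives c = true.
(e) alone gives e = true.
This assignment satisfies each clause.

a ↦ true,  b ↦ true,  c ↦ true,  d ↦ false,  e ↦ true,  f ↦ true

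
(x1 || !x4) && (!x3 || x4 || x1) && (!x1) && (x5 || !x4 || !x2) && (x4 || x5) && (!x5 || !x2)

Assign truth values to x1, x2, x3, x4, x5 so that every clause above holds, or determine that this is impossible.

Unit clause (!x1) forces x1 = false.
Unit clause (!x4) forces x4 = false.
Unit clause (!x3) forces x3 = false.
Unit clause (x5) forces x5 = true.
Unit clause (!x2) forces x2 = false.
All clauses are satisfied.

x1 ↦ false; x2 ↦ false; x3 ↦ false; x4 ↦ false; x5 ↦ true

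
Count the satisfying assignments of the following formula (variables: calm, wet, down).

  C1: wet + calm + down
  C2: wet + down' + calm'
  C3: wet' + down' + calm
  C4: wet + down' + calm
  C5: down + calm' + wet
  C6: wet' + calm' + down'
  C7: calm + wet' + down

1

There are 2^3 = 8 truth assignments over (calm, wet, down).
Check each against the 7 clauses (columns in the order calm, wet, down):
  F F F  ✗ fails (wet + calm + down)
  F F T  ✗ fails (wet + down' + calm)
  F T F  ✗ fails (calm + wet' + down)
  F T T  ✗ fails (wet' + down' + calm)
  T F F  ✗ fails (down + calm' + wet)
  T F T  ✗ fails (wet + down' + calm')
  T T F  ✓ satisfies all
  T T T  ✗ fails (wet' + calm' + down')
1 of the 8 rows is a model.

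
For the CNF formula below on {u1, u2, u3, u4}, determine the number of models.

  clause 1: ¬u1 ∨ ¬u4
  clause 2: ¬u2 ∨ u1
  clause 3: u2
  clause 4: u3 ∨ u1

2

There are 2^4 = 16 truth assignments over (u1, u2, u3, u4).
Split on u1. With u1 = True, the clauses containing u1 are satisfied and ¬u1 drops from the rest; 2 of the 2^3 = 8 assignments to the other variables satisfy what remains.
With u1 = False, by the same count on the reduced clause set, 0 assignments work.
(One model: u1=T, u2=T, u3=F, u4=F.)
Total: 2 + 0 = 2.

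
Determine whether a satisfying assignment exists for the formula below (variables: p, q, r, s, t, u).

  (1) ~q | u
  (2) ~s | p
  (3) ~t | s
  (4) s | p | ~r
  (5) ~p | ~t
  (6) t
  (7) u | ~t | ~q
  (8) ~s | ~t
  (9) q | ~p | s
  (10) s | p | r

Unsatisfiable

The clause (t) is unit, so t = 1.
The clause (s) is unit, so s = 1.
But (~s) is also a unit clause — contradiction.
No assignment satisfies every clause.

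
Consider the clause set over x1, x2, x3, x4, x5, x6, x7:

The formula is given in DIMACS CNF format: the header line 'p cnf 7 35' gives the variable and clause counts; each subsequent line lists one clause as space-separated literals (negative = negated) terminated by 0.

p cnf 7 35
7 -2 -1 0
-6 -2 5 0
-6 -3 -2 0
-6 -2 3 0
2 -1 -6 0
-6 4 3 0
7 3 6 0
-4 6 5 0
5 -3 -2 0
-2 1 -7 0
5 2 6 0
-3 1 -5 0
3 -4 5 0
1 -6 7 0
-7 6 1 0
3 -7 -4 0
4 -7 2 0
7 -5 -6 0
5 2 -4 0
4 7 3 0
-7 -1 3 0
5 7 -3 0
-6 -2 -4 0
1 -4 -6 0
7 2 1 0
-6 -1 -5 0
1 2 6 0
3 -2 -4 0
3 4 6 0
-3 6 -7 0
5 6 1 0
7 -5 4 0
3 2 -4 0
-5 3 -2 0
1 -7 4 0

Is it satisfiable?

Case x7 = False:
Case x2 = False:
Unit clause (x1) forces x1 = True.
Unit clause (¬x6) forces x6 = False.
Unit clause (x3) forces x3 = True.
Unit clause (x5) forces x5 = True.
Unit clause (x4) forces x4 = True.
This assignment satisfies each clause.
A satisfying assignment: x1: True; x2: False; x3: True; x4: True; x5: True; x6: False; x7: False.

Yes, satisfiable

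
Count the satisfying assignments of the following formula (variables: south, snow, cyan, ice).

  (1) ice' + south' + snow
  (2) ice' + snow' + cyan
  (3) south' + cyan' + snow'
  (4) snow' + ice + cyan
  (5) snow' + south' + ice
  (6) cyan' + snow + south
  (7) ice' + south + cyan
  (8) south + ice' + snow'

There are 2^4 = 16 truth assignments over (south, snow, cyan, ice).
Check each against the 8 clauses (columns in the order south, snow, cyan, ice):
  F F F F  ✓ satisfies all
  F F F T  ✗ fails (ice' + south + cyan)
  F F T F  ✗ fails (cyan' + snow + south)
  F F T T  ✗ fails (cyan' + snow + south)
  F T F F  ✗ fails (snow' + ice + cyan)
  F T F T  ✗ fails (ice' + snow' + cyan)
  F T T F  ✓ satisfies all
  F T T T  ✗ fails (south + ice' + snow')
  T F F F  ✓ satisfies all
  T F F T  ✗ fails (ice' + south' + snow)
  T F T F  ✓ satisfies all
  T F T T  ✗ fails (ice' + south' + snow)
  T T F F  ✗ fails (snow' + ice + cyan)
  T T F T  ✗ fails (ice' + snow' + cyan)
  T T T F  ✗ fails (south' + cyan' + snow')
  T T T T  ✗ fails (south' + cyan' + snow')
4 of the 16 rows are models.

4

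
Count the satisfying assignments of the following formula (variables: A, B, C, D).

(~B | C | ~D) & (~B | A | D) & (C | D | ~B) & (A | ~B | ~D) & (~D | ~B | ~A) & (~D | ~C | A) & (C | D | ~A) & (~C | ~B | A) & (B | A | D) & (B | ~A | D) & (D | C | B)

There are 2^4 = 16 truth assignments over (A, B, C, D).
Check each against the 11 clauses (columns in the order A, B, C, D):
  F F F F  ✗ fails (B | A | D)
  F F F T  ✓ satisfies all
  F F T F  ✗ fails (B | A | D)
  F F T T  ✗ fails (~D | ~C | A)
  F T F F  ✗ fails (~B | A | D)
  F T F T  ✗ fails (~B | C | ~D)
  F T T F  ✗ fails (~B | A | D)
  F T T T  ✗ fails (A | ~B | ~D)
  T F F F  ✗ fails (C | D | ~A)
  T F F T  ✓ satisfies all
  T F T F  ✗ fails (B | ~A | D)
  T F T T  ✓ satisfies all
  T T F F  ✗ fails (C | D | ~B)
  T T F T  ✗ fails (~B | C | ~D)
  T T T F  ✓ satisfies all
  T T T T  ✗ fails (~D | ~B | ~A)
4 of the 16 rows are models.

4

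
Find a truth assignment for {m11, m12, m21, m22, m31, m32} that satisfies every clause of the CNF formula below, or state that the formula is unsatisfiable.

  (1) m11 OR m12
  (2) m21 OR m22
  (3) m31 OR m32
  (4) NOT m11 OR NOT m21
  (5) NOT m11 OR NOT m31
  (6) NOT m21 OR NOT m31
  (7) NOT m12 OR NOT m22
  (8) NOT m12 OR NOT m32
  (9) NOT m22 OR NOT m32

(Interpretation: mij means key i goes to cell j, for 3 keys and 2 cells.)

UNSATISFIABLE

Branch on m11: set m11 = true.
From the singleton clause (NOT m21), m21 = false.
From the singleton clause (m22), m22 = true.
From the singleton clause (NOT m31), m31 = false.
From the singleton clause (m32), m32 = true.
Now (NOT m32) is unsatisfied and unit — conflict.
Backtrack on m11: now try m11 = false.
From the singleton clause (m12), m12 = true.
From the singleton clause (NOT m22), m22 = false.
From the singleton clause (m21), m21 = true.
From the singleton clause (NOT m31), m31 = false.
From the singleton clause (m32), m32 = true.
Now (NOT m32) is unsatisfied and unit — conflict.
Neither m11 = true nor m11 = false works.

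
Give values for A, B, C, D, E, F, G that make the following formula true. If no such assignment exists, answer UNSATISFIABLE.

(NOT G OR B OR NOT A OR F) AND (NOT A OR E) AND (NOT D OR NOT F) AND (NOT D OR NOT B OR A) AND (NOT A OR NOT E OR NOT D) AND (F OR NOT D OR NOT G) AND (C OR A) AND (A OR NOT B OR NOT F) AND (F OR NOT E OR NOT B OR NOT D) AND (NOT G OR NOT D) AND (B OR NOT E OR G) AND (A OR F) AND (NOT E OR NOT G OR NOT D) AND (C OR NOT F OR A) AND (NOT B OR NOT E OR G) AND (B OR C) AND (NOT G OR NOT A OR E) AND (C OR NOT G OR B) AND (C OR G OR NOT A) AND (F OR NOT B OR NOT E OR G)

A: true, B: true, C: true, D: false, E: true, F: false, G: true

Suppose A = true.
(E) alone gives E = true.
(NOT D) alone gives D = false.
Suppose B = true.
(G) alone gives G = true.
Every clause is now satisfied; C, F are unconstrained.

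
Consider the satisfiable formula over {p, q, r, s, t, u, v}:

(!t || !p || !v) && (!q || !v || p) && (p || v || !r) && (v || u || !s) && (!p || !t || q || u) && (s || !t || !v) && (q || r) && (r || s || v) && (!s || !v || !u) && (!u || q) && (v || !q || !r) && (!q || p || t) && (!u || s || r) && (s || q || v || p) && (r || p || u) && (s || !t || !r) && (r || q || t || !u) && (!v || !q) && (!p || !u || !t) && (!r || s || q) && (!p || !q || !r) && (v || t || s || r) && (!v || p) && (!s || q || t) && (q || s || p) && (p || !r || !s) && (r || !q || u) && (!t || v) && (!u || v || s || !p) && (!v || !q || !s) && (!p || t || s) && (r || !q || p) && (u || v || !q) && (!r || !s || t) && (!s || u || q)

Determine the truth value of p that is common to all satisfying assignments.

Suppose p = false.
Unit clause (!v) forces v = false.
Unit clause (!r) forces r = false.
Unit clause (q) forces q = true.
That conflicts with the unit clause (!q).
So every satisfying assignment has p = True.

True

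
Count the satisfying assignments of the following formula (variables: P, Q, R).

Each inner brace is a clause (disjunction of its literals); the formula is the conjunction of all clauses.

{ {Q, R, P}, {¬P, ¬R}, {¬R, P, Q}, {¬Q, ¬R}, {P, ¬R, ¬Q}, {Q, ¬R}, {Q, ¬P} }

2

There are 2^3 = 8 truth assignments over (P, Q, R).
Check each against the 7 clauses (columns in the order P, Q, R):
  F F F  ✗ fails (Q ∨ R ∨ P)
  F F T  ✗ fails (¬R ∨ P ∨ Q)
  F T F  ✓ satisfies all
  F T T  ✗ fails (¬Q ∨ ¬R)
  T F F  ✗ fails (Q ∨ ¬P)
  T F T  ✗ fails (¬P ∨ ¬R)
  T T F  ✓ satisfies all
  T T T  ✗ fails (¬P ∨ ¬R)
2 of the 8 rows are models.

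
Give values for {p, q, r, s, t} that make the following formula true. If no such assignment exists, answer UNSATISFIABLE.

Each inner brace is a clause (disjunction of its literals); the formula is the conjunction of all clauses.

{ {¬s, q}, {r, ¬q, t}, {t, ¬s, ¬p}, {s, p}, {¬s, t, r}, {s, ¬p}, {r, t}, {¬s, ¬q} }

Case s = False:
(p) alone gives p = True.
That conflicts with the unit clause (¬p).
Backtrack on s: now try s = True.
(q) alone gives q = True.
That conflicts with the unit clause (¬q).
Neither s = True nor s = False works.

UNSATISFIABLE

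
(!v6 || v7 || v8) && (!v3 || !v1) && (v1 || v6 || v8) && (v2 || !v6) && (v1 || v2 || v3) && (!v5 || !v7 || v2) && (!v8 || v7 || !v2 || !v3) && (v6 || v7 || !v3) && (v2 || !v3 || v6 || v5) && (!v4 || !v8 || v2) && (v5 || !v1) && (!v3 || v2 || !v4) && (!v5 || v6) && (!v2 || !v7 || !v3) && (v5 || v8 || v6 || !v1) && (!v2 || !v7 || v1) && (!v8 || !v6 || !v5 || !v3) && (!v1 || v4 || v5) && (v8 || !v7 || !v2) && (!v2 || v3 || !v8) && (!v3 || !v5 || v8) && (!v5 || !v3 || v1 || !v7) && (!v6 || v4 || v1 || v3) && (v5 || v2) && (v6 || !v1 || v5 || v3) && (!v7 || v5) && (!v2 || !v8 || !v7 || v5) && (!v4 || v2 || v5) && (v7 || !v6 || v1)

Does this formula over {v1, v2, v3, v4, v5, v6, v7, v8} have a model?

No

Try v3 = false.
Try v2 = true.
(!v8) alone gives v8 = false.
(!v7) alone gives v7 = false.
(!v6) alone gives v6 = false.
(v1) alone gives v1 = true.
(v5) alone gives v5 = true.
Now (!v5) is unsatisfied and unit — conflict.
That branch fails; take v2 = false instead.
(!v6) alone gives v6 = false.
(v1) alone gives v1 = true.
(v5) alone gives v5 = true.
Now (!v5) is unsatisfied and unit — conflict.
Neither v2 = true nor v2 = false works.
That branch fails; take v3 = true instead.
(!v1) alone gives v1 = false.
Try v6 = true.
(v2) alone gives v2 = true.
(!v7) alone gives v7 = false.
Now (v7) is unsatisfied and unit — conflict.
That branch fails; take v6 = false instead.
(v8) alone gives v8 = true.
(v7) alone gives v7 = true.
(!v5) alone gives v5 = false.
Now (v5) is unsatisfied and unit — conflict.
Neither v6 = true nor v6 = false works.
Neither v3 = true nor v3 = false works.
No assignment satisfies every clause.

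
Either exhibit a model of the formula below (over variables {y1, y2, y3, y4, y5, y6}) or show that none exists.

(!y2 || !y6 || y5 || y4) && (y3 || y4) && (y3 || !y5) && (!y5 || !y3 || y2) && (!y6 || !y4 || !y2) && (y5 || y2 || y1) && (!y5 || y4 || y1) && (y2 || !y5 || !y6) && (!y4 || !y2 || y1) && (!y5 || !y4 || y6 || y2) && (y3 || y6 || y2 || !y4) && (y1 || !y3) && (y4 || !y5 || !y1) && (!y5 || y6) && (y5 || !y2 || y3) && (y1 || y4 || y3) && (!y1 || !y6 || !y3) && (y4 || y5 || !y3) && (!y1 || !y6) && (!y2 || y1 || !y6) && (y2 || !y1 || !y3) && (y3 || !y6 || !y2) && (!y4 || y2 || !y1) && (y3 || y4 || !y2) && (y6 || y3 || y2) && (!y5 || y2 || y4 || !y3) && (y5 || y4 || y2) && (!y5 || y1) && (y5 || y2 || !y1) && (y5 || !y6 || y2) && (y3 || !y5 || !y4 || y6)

Branch on y3: set y3 = true.
Unit clause (y1) forces y1 = true.
Unit clause (!y6) forces y6 = false.
Unit clause (!y5) forces y5 = false.
Unit clause (y4) forces y4 = true.
Unit clause (y2) forces y2 = true.
Every clause now holds.

y1=true; y2=true; y3=true; y4=true; y5=false; y6=false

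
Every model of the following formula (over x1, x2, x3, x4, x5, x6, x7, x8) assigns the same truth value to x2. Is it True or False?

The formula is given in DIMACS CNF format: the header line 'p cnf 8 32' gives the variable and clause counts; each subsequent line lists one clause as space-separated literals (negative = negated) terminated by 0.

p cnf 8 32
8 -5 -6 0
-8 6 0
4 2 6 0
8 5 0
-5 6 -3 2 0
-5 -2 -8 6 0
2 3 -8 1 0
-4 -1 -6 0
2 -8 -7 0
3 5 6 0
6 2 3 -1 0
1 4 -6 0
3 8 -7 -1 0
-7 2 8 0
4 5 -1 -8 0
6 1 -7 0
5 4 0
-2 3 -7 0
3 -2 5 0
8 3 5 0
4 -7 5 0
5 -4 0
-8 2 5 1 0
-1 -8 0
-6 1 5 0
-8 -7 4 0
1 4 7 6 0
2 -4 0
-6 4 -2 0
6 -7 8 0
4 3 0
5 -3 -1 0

Suppose x2 = False.
From the singleton clause (¬x4), x4 = False.
From the singleton clause (x6), x6 = True.
From the singleton clause (x1), x1 = True.
From the singleton clause (x5), x5 = True.
From the singleton clause (x8), x8 = True.
But (¬x8) is also a unit clause — contradiction.
So every satisfying assignment has x2 = True.

True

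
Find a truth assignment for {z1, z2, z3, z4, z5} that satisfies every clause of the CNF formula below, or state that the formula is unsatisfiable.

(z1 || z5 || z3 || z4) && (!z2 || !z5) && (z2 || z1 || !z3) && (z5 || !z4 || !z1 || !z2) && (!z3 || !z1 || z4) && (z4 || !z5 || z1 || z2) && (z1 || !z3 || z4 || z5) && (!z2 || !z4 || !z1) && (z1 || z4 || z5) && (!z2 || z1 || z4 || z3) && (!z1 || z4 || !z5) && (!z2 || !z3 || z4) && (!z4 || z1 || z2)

z1=true; z2=false; z3=false; z4=true; z5=true

Branch on z2: set z2 = false.
Branch on z1: set z1 = true.
Branch on z3: set z3 = false.
Branch on z4: set z4 = true.
All clauses hold; z5 can take either value.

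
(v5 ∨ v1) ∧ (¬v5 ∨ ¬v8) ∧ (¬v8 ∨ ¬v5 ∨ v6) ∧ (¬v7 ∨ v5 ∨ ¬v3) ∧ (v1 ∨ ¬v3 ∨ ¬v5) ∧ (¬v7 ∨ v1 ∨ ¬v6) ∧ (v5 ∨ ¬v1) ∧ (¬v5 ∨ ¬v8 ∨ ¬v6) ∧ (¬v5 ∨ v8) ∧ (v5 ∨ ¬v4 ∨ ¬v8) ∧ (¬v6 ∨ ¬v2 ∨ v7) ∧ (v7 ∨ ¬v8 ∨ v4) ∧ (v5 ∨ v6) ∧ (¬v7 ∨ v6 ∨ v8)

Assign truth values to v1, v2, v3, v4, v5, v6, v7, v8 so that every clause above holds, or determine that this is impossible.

Suppose v5 = True.
Unit clause (¬v8) forces v8 = False.
That conflicts with the unit clause (v8).
Backtrack on v5: now try v5 = False.
Unit clause (v1) forces v1 = True.
That conflicts with the unit clause (¬v1).
Either choice for v5 ends in contradiction.

UNSATISFIABLE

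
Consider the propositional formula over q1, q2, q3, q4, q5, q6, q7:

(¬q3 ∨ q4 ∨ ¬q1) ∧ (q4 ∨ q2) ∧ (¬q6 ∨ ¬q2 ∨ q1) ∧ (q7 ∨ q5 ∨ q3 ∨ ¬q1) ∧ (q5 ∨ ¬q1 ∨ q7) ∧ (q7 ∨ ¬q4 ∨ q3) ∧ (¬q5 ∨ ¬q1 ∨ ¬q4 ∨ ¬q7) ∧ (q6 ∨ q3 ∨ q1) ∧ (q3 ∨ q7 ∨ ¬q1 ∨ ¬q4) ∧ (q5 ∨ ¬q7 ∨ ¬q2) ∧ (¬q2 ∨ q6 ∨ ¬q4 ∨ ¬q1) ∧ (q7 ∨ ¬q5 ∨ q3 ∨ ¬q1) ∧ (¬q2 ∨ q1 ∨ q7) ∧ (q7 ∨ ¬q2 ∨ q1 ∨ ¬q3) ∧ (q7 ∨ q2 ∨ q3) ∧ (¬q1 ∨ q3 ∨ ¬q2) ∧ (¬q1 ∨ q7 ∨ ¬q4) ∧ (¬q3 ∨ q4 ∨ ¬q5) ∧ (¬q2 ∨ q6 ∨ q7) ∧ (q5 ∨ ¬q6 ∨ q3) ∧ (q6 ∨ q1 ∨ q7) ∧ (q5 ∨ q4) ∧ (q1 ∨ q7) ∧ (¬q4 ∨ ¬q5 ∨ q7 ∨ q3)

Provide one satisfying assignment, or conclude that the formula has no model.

Branch on q4: set q4 = True.
Branch on q7: set q7 = True.
Branch on q5: set q5 = False.
From the singleton clause (¬q2), q2 = False.
Branch on q6: set q6 = True.
From the singleton clause (q3), q3 = True.
All clauses hold; q1 can take either value.

q1 ↦ False,  q2 ↦ False,  q3 ↦ True,  q4 ↦ True,  q5 ↦ False,  q6 ↦ True,  q7 ↦ True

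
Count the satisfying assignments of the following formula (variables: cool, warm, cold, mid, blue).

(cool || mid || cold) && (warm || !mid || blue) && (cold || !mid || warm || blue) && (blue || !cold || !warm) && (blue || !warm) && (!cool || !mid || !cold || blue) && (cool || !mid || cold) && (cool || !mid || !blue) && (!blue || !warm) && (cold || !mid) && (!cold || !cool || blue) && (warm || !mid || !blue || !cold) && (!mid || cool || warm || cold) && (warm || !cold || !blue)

There are 2^5 = 32 truth assignments over (cool, warm, cold, mid, blue).
Split on mid. With mid = true, the clauses containing mid are satisfied and !mid drops from the rest; 0 of the 2^4 = 16 assignments to the other variables satisfy what remains.
With mid = false, by the same count on the reduced clause set, 3 assignments work.
(One model: cool=F, warm=F, cold=T, mid=F, blue=F.)
Total: 0 + 3 = 3.

3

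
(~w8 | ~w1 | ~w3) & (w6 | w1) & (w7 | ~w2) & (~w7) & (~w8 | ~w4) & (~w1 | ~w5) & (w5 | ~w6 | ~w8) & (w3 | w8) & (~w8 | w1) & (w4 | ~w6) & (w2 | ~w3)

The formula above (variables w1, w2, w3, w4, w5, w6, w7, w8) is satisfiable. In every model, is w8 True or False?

Suppose w8 = 0.
The clause (~w7) is unit, so w7 = 0.
The clause (~w2) is unit, so w2 = 0.
The clause (w3) is unit, so w3 = 1.
But (~w3) is also a unit clause — contradiction.
So every satisfying assignment has w8 = True.

True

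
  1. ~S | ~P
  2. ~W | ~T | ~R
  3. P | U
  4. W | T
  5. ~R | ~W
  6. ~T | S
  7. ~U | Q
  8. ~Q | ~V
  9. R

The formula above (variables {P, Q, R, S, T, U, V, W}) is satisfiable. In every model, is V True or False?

False

Suppose V = 1.
From the singleton clause (~Q), Q = 0.
From the singleton clause (~U), U = 0.
From the singleton clause (P), P = 1.
From the singleton clause (~S), S = 0.
From the singleton clause (~T), T = 0.
From the singleton clause (W), W = 1.
From the singleton clause (~R), R = 0.
But (R) is also a unit clause — contradiction.
So every satisfying assignment has V = False.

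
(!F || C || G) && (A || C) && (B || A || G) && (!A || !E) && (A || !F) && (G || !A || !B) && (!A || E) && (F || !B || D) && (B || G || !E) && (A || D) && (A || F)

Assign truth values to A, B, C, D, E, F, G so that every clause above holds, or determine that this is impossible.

UNSATISFIABLE

Case A = true:
(!E) alone gives E = false.
That conflicts with the unit clause (E).
That branch fails; take A = false instead.
(C) alone gives C = true.
(!F) alone gives F = false.
That conflicts with the unit clause (F).
Either choice for A ends in contradiction.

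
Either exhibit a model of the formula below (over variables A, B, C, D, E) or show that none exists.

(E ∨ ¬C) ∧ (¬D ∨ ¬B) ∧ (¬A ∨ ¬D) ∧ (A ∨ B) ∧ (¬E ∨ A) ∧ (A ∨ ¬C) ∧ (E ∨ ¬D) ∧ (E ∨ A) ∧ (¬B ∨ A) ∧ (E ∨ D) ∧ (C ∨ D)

A=True; B=True; C=True; D=False; E=True

Branch on E: set E = True.
(A) alone gives A = True.
(¬D) alone gives D = False.
(C) alone gives C = True.
All clauses hold; B can take either value.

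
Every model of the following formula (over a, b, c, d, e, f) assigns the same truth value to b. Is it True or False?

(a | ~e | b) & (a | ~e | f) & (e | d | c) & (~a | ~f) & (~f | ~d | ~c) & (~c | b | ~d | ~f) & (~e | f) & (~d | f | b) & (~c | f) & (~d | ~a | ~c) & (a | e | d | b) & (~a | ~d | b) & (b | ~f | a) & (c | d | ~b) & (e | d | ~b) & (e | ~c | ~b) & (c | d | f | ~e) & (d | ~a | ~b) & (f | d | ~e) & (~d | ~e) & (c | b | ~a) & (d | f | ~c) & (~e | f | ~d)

True

Suppose b = 0.
Try a = 1.
Unit clause (~f) forces f = 0.
Unit clause (~e) forces e = 0.
Unit clause (~d) forces d = 0.
Unit clause (c) forces c = 1.
That conflicts with the unit clause (~c).
So a must be the other value — set a = 0.
Unit clause (~e) forces e = 0.
Unit clause (d) forces d = 1.
Unit clause (f) forces f = 1.
That conflicts with the unit clause (~f).
Either choice for a ends in contradiction.
So every satisfying assignment has b = True.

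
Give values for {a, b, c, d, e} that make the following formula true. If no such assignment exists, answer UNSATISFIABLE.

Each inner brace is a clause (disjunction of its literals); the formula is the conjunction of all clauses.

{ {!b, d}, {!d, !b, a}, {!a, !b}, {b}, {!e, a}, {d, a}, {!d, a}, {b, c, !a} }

From the singleton clause (b), b = true.
From the singleton clause (d), d = true.
From the singleton clause (a), a = true.
That conflicts with the unit clause (!a).

UNSATISFIABLE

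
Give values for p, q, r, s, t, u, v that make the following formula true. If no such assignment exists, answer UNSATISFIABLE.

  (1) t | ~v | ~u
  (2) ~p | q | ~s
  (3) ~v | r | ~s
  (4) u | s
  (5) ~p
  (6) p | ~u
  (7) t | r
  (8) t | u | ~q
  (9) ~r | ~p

The clause (~p) is unit, so p = 0.
The clause (~u) is unit, so u = 0.
The clause (s) is unit, so s = 1.
Suppose v = 0.
Suppose t = 1.
No clause remains; q, r are free.

p ↦ 0,  q ↦ 1,  r ↦ 0,  s ↦ 1,  t ↦ 1,  u ↦ 0,  v ↦ 0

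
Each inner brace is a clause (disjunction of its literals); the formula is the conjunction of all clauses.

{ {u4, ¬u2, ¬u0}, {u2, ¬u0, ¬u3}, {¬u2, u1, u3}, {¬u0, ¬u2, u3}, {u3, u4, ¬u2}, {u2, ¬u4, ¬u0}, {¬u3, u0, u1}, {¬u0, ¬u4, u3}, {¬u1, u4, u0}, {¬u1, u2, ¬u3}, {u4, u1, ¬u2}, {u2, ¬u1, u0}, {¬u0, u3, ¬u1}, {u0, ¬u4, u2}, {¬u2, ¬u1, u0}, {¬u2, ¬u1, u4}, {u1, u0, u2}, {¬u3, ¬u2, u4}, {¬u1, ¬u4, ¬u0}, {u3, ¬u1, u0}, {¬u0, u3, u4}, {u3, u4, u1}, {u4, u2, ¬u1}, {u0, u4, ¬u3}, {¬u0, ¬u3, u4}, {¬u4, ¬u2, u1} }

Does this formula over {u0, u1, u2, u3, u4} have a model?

Suppose u4 = True.
Suppose u2 = True.
(u1) alone gives u1 = True.
(u0) alone gives u0 = True.
That conflicts with the unit clause (¬u0).
Undo u2 and try u2 = False.
(¬u0) alone gives u0 = False.
That conflicts with the unit clause (u0).
Neither u2 = True nor u2 = False works.
Undo u4 and try u4 = False.
Suppose u2 = False.
(¬u1) alone gives u1 = False.
(u0) alone gives u0 = True.
(¬u3) alone gives u3 = False.
That conflicts with the unit clause (u3).
Undo u2 and try u2 = True.
(¬u0) alone gives u0 = False.
(u3) alone gives u3 = True.
That conflicts with the unit clause (¬u3).
Neither u2 = True nor u2 = False works.
Neither u4 = True nor u4 = False works.
No assignment satisfies every clause.

No, unsatisfiable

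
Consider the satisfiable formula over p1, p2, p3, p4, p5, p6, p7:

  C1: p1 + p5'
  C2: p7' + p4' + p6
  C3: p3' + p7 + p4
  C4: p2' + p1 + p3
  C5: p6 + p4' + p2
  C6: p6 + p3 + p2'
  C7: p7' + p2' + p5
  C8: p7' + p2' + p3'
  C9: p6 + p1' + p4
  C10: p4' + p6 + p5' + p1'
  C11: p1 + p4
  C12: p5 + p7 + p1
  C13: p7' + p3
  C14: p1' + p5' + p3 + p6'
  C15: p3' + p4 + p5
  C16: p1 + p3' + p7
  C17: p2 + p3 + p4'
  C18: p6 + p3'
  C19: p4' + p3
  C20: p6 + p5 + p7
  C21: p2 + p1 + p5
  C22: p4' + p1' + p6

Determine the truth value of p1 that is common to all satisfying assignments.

Suppose p1 = 0.
(p5') alone gives p5 = 0.
(p4) alone gives p4 = 1.
(p7) alone gives p7 = 1.
(p6) alone gives p6 = 1.
(p2') alone gives p2 = 0.
That conflicts with the unit clause (p2).
So every satisfying assignment has p1 = True.

True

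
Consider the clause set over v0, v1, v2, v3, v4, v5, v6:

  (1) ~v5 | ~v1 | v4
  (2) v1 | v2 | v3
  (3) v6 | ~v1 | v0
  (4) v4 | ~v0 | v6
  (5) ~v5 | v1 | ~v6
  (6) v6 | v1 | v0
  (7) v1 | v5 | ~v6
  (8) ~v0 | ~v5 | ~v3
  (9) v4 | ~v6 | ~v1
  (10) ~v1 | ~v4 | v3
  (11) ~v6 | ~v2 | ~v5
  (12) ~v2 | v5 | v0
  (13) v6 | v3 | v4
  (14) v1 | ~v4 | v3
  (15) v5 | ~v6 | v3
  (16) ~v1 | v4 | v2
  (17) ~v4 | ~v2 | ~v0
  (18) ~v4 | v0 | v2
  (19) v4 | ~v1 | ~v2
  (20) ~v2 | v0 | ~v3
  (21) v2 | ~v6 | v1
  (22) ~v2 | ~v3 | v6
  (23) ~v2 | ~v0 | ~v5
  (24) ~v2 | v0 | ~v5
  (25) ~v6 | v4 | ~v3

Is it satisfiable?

Case v5 = 0:
Case v1 = 1:
Case v6 = 0:
Unit clause (v0) forces v0 = 1.
Unit clause (v4) forces v4 = 1.
Unit clause (v3) forces v3 = 1.
Unit clause (~v2) forces v2 = 0.
This assignment satisfies each clause.
A satisfying assignment: v0 ↦ 1; v1 ↦ 1; v2 ↦ 0; v3 ↦ 1; v4 ↦ 1; v5 ↦ 0; v6 ↦ 0.

Yes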